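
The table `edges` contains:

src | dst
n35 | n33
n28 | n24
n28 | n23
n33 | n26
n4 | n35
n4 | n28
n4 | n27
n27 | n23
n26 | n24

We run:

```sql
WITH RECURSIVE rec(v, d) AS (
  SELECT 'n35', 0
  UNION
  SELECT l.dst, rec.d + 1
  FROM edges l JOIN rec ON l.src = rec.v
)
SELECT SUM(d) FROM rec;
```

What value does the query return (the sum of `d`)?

Base: (n35, d=0).
Iteration 1: edges from {n35} -> (n33, d=1).
Iteration 2: edges from {n33} -> (n26, d=2).
Iteration 3: edges from {n26} -> (n24, d=3).
Iteration 4: no outgoing edges from {n24}; recursion stops.
SUM(d) = 0 + 1 + 2 + 3 = 6.

6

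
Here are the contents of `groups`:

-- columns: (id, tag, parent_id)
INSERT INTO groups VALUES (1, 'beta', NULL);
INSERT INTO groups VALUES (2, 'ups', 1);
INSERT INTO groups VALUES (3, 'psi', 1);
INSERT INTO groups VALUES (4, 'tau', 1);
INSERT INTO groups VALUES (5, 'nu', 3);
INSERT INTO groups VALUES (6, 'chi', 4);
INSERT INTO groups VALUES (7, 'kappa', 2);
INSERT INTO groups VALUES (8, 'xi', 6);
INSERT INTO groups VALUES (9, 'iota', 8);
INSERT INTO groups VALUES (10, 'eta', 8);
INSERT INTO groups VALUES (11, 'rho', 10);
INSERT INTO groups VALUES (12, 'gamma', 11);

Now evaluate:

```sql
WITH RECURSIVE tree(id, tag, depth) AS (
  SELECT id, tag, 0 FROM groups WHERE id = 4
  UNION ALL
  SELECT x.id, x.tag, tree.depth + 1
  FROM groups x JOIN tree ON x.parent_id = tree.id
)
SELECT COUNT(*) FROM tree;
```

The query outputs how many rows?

Base: id=4 (tau) at depth 0.
Iteration 1: rows with parent_id in {4} -> chi (id 6, depth 1).
Iteration 2: rows with parent_id in {6} -> xi (id 8, depth 2).
Iteration 3: rows with parent_id in {8} -> iota (id 9, depth 3), eta (id 10, depth 3).
Iteration 4: rows with parent_id in {9,10} -> rho (id 11, depth 4).
Iteration 5: rows with parent_id in {11} -> gamma (id 12, depth 5).
Iteration 6: no rows with parent_id in {12}; recursion stops.
Total rows emitted: 7.

7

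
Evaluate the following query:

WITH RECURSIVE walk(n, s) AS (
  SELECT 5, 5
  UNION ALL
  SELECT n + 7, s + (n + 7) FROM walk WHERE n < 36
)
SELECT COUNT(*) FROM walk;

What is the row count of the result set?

6

Base: n=5, s=5.
Iteration 1: 5 < 36 holds -> n = 5 + 7 = 12, s = 5 + 12 = 17.
Iteration 2: 12 < 36 holds -> n = 12 + 7 = 19, s = 17 + 19 = 36.
Iteration 3: 19 < 36 holds -> n = 19 + 7 = 26, s = 36 + 26 = 62.
Iteration 4: 26 < 36 holds -> n = 26 + 7 = 33, s = 62 + 33 = 95.
Iteration 5: 33 < 36 holds -> n = 33 + 7 = 40, s = 95 + 40 = 135.
Iteration 6: 40 < 36 fails; recursion stops.
Total rows emitted: 6.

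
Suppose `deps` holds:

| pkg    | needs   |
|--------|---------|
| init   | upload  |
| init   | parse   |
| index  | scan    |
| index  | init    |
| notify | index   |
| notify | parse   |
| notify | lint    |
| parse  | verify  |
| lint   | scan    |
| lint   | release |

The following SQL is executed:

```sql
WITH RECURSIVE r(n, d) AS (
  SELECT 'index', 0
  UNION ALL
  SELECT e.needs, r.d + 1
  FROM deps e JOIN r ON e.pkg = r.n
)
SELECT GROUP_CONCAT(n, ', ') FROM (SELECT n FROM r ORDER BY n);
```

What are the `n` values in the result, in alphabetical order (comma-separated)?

Base: (index, d=0).
Iteration 1: edges from {index} -> (init, d=1), (scan, d=1).
Iteration 2: edges from {init,scan} -> (parse, d=2), (upload, d=2).
Iteration 3: edges from {parse,upload} -> (verify, d=3).
Iteration 4: no outgoing edges from {verify}; recursion stops.

index, init, parse, scan, upload, verify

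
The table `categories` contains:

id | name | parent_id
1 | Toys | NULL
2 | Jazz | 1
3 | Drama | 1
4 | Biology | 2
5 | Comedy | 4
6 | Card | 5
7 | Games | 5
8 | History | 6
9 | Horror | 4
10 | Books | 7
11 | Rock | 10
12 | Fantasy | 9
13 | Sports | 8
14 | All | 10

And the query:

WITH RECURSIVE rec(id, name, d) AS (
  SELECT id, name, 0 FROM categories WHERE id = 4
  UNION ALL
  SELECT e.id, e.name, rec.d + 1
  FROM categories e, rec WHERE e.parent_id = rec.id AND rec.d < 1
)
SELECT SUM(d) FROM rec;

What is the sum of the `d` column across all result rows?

Base: id=4 (Biology) at d 0.
Iteration 1: rows with parent_id in {4} -> Comedy (id 5, d 1), Horror (id 9, d 1).
Iteration 2: d < 1 fails for all current rows; recursion stops.
SUM(d) = 0 + 1 + 1 = 2.

2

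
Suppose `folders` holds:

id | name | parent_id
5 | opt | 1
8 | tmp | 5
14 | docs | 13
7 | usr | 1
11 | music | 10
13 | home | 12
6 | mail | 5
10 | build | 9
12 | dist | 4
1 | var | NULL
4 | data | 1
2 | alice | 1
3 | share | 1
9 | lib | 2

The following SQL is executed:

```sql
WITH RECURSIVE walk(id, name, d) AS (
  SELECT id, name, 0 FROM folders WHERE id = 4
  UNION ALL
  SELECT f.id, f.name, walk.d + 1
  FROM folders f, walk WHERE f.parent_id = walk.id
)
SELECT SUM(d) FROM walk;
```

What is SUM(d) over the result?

Base: id=4 (data) at d 0.
Iteration 1: rows with parent_id in {4} -> dist (id 12, d 1).
Iteration 2: rows with parent_id in {12} -> home (id 13, d 2).
Iteration 3: rows with parent_id in {13} -> docs (id 14, d 3).
Iteration 4: no rows with parent_id in {14}; recursion stops.
SUM(d) = 0 + 1 + 2 + 3 = 6.

6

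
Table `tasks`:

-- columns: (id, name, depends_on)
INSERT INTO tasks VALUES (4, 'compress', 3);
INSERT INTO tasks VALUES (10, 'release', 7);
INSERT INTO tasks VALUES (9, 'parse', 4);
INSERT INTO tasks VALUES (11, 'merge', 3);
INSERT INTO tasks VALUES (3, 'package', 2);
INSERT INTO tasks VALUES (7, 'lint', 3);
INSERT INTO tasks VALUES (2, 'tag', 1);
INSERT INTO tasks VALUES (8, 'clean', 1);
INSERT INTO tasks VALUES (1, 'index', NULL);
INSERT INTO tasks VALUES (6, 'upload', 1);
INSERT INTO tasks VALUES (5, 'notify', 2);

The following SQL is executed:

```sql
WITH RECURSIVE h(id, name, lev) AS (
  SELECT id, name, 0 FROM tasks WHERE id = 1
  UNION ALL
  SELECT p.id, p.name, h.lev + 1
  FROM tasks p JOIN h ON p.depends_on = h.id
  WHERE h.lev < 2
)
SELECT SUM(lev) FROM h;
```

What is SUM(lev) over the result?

Base: id=1 (index) at lev 0.
Iteration 1: rows with depends_on in {1} -> tag (id 2, lev 1), upload (id 6, lev 1), clean (id 8, lev 1).
Iteration 2: rows with depends_on in {2,6,8} -> package (id 3, lev 2), notify (id 5, lev 2).
Iteration 3: lev < 2 fails for all current rows; recursion stops.
SUM(lev) = 0 + 1 + 1 + 1 + 2 + 2 = 7.

7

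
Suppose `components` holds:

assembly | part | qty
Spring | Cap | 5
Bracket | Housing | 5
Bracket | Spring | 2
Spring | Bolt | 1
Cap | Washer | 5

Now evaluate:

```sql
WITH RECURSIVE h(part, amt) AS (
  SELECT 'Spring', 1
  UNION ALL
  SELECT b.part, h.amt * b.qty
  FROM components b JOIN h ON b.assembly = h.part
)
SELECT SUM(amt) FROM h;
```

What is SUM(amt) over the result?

Base: (Spring, amt=1).
Iteration 1: components of {Spring} -> Bolt = 1*1 = 1, Cap = 1*5 = 5.
Iteration 2: components of {Bolt,Cap} -> Washer = 5*5 = 25.
Iteration 3: no further components; recursion stops.
SUM(amt) = 1 + 5 + 1 + 25 = 32.

32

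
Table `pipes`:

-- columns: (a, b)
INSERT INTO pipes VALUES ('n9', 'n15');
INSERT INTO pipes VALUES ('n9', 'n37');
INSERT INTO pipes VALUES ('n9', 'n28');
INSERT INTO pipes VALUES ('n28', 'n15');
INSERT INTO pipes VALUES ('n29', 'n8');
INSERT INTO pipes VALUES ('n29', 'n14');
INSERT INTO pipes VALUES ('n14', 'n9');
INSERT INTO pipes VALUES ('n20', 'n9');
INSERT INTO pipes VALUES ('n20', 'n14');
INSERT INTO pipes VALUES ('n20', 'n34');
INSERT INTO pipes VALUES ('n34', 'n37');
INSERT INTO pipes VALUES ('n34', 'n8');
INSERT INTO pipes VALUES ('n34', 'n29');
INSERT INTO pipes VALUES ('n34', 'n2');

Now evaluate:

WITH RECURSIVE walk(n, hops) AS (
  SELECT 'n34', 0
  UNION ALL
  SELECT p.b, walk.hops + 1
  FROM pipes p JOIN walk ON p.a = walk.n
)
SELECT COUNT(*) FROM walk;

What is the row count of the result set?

12

Base: (n34, hops=0).
Iteration 1: edges from {n34} -> (n2, hops=1), (n29, hops=1), (n37, hops=1), (n8, hops=1).
Iteration 2: edges from {n2,n29,n37,n8} -> (n14, hops=2), (n8, hops=2).
Iteration 3: edges from {n14,n8} -> (n9, hops=3).
Iteration 4: edges from {n9} -> (n15, hops=4), (n28, hops=4), (n37, hops=4).
Iteration 5: edges from {n15,n28,n37} -> (n15, hops=5).
Iteration 6: no outgoing edges from {n15}; recursion stops.
Total rows emitted: 12.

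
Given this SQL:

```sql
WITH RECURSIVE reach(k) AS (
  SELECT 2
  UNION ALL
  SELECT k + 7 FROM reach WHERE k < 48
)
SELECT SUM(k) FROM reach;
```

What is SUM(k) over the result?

Base: k=2.
Iteration 1: 2 < 48 holds -> k = 2 + 7 = 9.
Iteration 2: 9 < 48 holds -> k = 9 + 7 = 16.
Iteration 3: 16 < 48 holds -> k = 16 + 7 = 23.
Iteration 4: 23 < 48 holds -> k = 23 + 7 = 30.
Iteration 5: 30 < 48 holds -> k = 30 + 7 = 37.
Iteration 6: 37 < 48 holds -> k = 37 + 7 = 44.
Iteration 7: 44 < 48 holds -> k = 44 + 7 = 51.
Iteration 8: 51 < 48 fails; recursion stops.
SUM(k) = 2 + 9 + 16 + 23 + 30 + 37 + 44 + 51 = 212.

212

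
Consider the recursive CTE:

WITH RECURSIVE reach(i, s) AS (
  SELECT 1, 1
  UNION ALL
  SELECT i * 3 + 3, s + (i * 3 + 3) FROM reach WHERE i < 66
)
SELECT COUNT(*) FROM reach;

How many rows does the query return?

4

Base: i=1, s=1.
Iteration 1: 1 < 66 holds -> i = 1 * 3 + 3 = 6, s = 1 + 6 = 7.
Iteration 2: 6 < 66 holds -> i = 6 * 3 + 3 = 21, s = 7 + 21 = 28.
Iteration 3: 21 < 66 holds -> i = 21 * 3 + 3 = 66, s = 28 + 66 = 94.
Iteration 4: 66 < 66 fails; recursion stops.
Total rows emitted: 4.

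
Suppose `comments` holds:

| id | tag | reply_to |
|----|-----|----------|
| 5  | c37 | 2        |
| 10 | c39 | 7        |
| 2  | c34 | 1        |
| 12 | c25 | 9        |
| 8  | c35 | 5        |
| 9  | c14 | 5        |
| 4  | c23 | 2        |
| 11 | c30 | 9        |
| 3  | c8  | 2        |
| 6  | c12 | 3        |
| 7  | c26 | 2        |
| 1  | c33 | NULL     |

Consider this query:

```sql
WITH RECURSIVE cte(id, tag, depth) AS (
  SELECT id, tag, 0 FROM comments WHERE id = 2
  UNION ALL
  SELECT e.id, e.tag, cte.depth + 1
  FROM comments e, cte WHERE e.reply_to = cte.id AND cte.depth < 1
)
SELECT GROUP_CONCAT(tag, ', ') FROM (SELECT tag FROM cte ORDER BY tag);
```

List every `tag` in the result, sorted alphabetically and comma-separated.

c23, c26, c34, c37, c8

Base: id=2 (c34) at depth 0.
Iteration 1: rows with reply_to in {2} -> c8 (id 3, depth 1), c23 (id 4, depth 1), c37 (id 5, depth 1), c26 (id 7, depth 1).
Iteration 2: depth < 1 fails for all current rows; recursion stops.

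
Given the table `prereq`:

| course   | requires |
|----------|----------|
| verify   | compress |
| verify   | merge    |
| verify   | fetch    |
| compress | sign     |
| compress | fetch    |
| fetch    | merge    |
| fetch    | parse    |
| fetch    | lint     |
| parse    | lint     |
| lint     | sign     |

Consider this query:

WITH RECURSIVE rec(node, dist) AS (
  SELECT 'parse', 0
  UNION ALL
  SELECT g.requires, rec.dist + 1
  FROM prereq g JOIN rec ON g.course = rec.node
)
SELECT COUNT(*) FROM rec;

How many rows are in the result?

Base: (parse, dist=0).
Iteration 1: edges from {parse} -> (lint, dist=1).
Iteration 2: edges from {lint} -> (sign, dist=2).
Iteration 3: no outgoing edges from {sign}; recursion stops.
Total rows emitted: 3.

3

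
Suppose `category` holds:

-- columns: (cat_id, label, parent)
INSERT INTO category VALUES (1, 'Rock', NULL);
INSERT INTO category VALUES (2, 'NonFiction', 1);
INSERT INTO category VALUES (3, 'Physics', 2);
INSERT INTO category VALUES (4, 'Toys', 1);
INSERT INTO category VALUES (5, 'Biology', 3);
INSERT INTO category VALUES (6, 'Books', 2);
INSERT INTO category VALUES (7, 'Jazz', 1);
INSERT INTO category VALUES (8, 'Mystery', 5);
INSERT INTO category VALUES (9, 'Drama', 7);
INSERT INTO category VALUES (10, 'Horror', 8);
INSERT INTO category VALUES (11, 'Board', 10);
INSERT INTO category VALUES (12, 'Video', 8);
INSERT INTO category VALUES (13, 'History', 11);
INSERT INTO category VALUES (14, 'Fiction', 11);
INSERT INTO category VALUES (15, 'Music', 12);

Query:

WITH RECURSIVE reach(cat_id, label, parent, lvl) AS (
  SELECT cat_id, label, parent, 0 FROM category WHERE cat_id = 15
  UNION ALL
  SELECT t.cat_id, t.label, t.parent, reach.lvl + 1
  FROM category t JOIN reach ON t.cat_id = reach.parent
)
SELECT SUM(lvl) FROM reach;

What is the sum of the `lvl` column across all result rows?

Base: cat_id=15 (Music), parent=12, lvl 0.
Iteration 1: join on cat_id=12 -> Video (id 12, parent=8, lvl 1).
Iteration 2: join on cat_id=8 -> Mystery (id 8, parent=5, lvl 2).
Iteration 3: join on cat_id=5 -> Biology (id 5, parent=3, lvl 3).
Iteration 4: join on cat_id=3 -> Physics (id 3, parent=2, lvl 4).
Iteration 5: join on cat_id=2 -> NonFiction (id 2, parent=1, lvl 5).
Iteration 6: join on cat_id=1 -> Rock (id 1, parent=NULL, lvl 6).
Iteration 7: parent is NULL; no match; recursion stops.
SUM(lvl) = 0 + 1 + 2 + 3 + 4 + 5 + 6 = 21.

21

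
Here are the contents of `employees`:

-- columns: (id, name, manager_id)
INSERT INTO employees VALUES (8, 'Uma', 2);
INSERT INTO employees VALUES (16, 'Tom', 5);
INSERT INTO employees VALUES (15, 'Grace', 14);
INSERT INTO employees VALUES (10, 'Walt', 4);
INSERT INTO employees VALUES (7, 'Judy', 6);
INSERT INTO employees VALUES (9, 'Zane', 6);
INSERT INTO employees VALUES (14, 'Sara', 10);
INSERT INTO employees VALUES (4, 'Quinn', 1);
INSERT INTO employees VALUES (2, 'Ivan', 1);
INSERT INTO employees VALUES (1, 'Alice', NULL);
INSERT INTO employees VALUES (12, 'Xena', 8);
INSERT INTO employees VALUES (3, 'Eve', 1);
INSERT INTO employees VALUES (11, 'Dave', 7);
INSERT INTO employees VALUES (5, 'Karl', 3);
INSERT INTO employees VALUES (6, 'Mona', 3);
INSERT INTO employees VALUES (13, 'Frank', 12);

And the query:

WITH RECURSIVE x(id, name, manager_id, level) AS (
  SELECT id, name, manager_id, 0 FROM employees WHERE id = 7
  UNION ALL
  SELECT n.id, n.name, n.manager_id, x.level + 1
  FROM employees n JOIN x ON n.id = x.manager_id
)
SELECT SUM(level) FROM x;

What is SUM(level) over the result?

Base: id=7 (Judy), manager_id=6, level 0.
Iteration 1: join on id=6 -> Mona (id 6, manager_id=3, level 1).
Iteration 2: join on id=3 -> Eve (id 3, manager_id=1, level 2).
Iteration 3: join on id=1 -> Alice (id 1, manager_id=NULL, level 3).
Iteration 4: manager_id is NULL; no match; recursion stops.
SUM(level) = 0 + 1 + 2 + 3 = 6.

6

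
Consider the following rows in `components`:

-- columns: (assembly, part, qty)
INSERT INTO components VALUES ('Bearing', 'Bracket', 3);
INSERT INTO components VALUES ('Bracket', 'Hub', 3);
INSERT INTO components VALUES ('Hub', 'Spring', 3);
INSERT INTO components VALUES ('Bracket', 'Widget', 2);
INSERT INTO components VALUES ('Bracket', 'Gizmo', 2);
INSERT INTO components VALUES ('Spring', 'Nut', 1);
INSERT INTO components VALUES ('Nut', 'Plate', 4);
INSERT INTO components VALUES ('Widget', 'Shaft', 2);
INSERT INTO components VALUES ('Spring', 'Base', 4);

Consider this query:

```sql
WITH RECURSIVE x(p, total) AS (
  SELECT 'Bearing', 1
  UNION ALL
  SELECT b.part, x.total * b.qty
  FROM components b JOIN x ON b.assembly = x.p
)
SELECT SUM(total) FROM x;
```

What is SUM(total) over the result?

307

Base: (Bearing, total=1).
Iteration 1: components of {Bearing} -> Bracket = 1*3 = 3.
Iteration 2: components of {Bracket} -> Gizmo = 3*2 = 6, Hub = 3*3 = 9, Widget = 3*2 = 6.
Iteration 3: components of {Gizmo,Hub,Widget} -> Shaft = 6*2 = 12, Spring = 9*3 = 27.
Iteration 4: components of {Shaft,Spring} -> Base = 27*4 = 108, Nut = 27*1 = 27.
Iteration 5: components of {Base,Nut} -> Plate = 27*4 = 108.
Iteration 6: no further components; recursion stops.
SUM(total) = 1 + 3 + 9 + 6 + 6 + 27 + 12 + 27 + 108 + 108 = 307.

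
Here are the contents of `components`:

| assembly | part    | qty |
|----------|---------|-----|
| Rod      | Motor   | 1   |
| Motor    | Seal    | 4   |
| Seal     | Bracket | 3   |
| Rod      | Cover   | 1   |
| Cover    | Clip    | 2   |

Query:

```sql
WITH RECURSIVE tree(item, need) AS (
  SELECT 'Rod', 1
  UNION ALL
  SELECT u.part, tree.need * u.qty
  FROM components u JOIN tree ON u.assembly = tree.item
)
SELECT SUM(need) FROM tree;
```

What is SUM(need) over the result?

21

Base: (Rod, need=1).
Iteration 1: components of {Rod} -> Cover = 1*1 = 1, Motor = 1*1 = 1.
Iteration 2: components of {Cover,Motor} -> Clip = 1*2 = 2, Seal = 1*4 = 4.
Iteration 3: components of {Clip,Seal} -> Bracket = 4*3 = 12.
Iteration 4: no further components; recursion stops.
SUM(need) = 1 + 1 + 1 + 4 + 2 + 12 = 21.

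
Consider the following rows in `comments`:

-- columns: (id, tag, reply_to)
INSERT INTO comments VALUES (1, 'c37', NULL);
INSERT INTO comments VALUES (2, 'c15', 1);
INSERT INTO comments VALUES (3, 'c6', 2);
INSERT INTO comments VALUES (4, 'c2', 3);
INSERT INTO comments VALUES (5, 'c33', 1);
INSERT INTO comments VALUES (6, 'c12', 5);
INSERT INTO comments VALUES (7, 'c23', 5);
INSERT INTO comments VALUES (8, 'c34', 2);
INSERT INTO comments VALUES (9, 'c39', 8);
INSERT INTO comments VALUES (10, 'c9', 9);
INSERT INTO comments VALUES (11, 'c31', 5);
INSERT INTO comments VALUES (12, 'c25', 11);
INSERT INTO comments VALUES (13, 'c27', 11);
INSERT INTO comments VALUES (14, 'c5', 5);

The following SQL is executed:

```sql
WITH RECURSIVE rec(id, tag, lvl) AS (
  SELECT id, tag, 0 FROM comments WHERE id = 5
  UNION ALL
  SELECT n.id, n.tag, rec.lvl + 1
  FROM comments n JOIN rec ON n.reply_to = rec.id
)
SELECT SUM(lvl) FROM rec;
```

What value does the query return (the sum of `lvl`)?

Base: id=5 (c33) at lvl 0.
Iteration 1: rows with reply_to in {5} -> c12 (id 6, lvl 1), c23 (id 7, lvl 1), c31 (id 11, lvl 1), c5 (id 14, lvl 1).
Iteration 2: rows with reply_to in {6,7,11,14} -> c25 (id 12, lvl 2), c27 (id 13, lvl 2).
Iteration 3: no rows with reply_to in {12,13}; recursion stops.
SUM(lvl) = 0 + 1 + 1 + 1 + 1 + 2 + 2 = 8.

8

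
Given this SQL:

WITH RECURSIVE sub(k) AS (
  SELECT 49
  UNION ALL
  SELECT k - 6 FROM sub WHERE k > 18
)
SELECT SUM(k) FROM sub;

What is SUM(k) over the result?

Base: k=49.
Iteration 1: 49 > 18 holds -> k = 49 - 6 = 43.
Iteration 2: 43 > 18 holds -> k = 43 - 6 = 37.
Iteration 3: 37 > 18 holds -> k = 37 - 6 = 31.
Iteration 4: 31 > 18 holds -> k = 31 - 6 = 25.
Iteration 5: 25 > 18 holds -> k = 25 - 6 = 19.
Iteration 6: 19 > 18 holds -> k = 19 - 6 = 13.
Iteration 7: 13 > 18 fails; recursion stops.
SUM(k) = 49 + 43 + 37 + 31 + 25 + 19 + 13 = 217.

217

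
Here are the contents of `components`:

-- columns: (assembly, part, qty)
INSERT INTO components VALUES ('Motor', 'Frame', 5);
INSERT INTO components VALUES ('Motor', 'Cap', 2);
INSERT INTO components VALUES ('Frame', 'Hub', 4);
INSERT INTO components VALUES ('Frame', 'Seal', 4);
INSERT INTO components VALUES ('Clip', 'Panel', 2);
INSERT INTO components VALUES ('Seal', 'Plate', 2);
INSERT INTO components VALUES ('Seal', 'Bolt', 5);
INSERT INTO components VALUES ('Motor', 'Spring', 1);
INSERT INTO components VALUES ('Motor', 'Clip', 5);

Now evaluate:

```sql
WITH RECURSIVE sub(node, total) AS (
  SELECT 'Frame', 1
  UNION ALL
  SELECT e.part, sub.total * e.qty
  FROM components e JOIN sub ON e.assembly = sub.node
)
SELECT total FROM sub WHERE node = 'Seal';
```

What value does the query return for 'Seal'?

4

Base: (Frame, total=1).
Iteration 1: components of {Frame} -> Hub = 1*4 = 4, Seal = 1*4 = 4.
Iteration 2: components of {Hub,Seal} -> Bolt = 4*5 = 20, Plate = 4*2 = 8.
Iteration 3: no further components; recursion stops.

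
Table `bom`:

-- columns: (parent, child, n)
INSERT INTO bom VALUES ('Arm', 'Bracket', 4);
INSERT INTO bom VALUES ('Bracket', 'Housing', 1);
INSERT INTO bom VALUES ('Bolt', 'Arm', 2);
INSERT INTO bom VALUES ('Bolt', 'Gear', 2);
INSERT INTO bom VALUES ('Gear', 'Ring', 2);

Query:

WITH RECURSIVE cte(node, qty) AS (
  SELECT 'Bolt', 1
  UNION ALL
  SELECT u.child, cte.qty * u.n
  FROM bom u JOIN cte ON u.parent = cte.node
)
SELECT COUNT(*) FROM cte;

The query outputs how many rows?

6

Base: (Bolt, qty=1).
Iteration 1: components of {Bolt} -> Arm = 1*2 = 2, Gear = 1*2 = 2.
Iteration 2: components of {Arm,Gear} -> Bracket = 2*4 = 8, Ring = 2*2 = 4.
Iteration 3: components of {Bracket,Ring} -> Housing = 8*1 = 8.
Iteration 4: no further components; recursion stops.
Total rows emitted: 6.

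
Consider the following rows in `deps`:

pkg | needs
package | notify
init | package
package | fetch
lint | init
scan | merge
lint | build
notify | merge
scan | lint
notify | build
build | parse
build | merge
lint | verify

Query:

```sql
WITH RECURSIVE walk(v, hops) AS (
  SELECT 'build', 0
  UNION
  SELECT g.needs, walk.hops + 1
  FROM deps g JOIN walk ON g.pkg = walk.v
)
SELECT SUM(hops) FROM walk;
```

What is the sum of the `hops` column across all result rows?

Base: (build, hops=0).
Iteration 1: edges from {build} -> (merge, hops=1), (parse, hops=1).
Iteration 2: no outgoing edges from {merge,parse}; recursion stops.
SUM(hops) = 0 + 1 + 1 = 2.

2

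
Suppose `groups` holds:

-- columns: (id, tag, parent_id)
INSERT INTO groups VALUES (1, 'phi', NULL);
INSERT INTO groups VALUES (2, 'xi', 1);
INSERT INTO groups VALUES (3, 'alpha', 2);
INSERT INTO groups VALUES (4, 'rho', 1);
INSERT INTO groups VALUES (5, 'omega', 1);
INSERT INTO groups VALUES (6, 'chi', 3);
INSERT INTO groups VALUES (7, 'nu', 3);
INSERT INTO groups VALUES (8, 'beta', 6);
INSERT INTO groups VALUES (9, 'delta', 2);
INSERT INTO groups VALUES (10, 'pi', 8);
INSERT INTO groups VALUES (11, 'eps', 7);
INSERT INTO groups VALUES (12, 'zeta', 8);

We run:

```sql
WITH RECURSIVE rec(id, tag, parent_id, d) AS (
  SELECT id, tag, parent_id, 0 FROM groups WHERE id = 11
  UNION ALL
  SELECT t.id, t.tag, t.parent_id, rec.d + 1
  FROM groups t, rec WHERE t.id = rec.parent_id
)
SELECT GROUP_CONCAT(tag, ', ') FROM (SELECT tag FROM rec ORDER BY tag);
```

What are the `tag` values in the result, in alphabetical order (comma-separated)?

Base: id=11 (eps), parent_id=7, d 0.
Iteration 1: join on id=7 -> nu (id 7, parent_id=3, d 1).
Iteration 2: join on id=3 -> alpha (id 3, parent_id=2, d 2).
Iteration 3: join on id=2 -> xi (id 2, parent_id=1, d 3).
Iteration 4: join on id=1 -> phi (id 1, parent_id=NULL, d 4).
Iteration 5: parent_id is NULL; no match; recursion stops.

alpha, eps, nu, phi, xi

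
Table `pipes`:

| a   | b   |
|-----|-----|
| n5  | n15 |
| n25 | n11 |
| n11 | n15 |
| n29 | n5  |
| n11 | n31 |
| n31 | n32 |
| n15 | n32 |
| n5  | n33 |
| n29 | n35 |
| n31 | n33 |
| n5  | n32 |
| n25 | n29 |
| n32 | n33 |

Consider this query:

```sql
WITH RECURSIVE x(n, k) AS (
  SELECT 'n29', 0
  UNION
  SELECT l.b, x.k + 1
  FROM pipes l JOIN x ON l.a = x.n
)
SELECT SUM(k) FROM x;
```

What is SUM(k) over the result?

Base: (n29, k=0).
Iteration 1: edges from {n29} -> (n35, k=1), (n5, k=1).
Iteration 2: edges from {n35,n5} -> (n15, k=2), (n32, k=2), (n33, k=2).
Iteration 3: edges from {n15,n32,n33} -> (n32, k=3), (n33, k=3).
Iteration 4: edges from {n32,n33} -> (n33, k=4).
Iteration 5: no outgoing edges from {n33}; recursion stops.
SUM(k) = 0 + 1 + 1 + 2 + 2 + 2 + 3 + 3 + 4 = 18.

18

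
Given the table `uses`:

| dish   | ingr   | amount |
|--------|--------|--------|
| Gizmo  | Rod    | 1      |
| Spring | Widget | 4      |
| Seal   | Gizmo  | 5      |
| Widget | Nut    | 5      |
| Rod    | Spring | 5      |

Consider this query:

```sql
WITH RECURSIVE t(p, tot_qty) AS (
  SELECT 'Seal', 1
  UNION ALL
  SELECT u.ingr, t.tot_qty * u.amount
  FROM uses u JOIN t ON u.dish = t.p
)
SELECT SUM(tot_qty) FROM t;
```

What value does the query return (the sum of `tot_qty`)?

636

Base: (Seal, tot_qty=1).
Iteration 1: components of {Seal} -> Gizmo = 1*5 = 5.
Iteration 2: components of {Gizmo} -> Rod = 5*1 = 5.
Iteration 3: components of {Rod} -> Spring = 5*5 = 25.
Iteration 4: components of {Spring} -> Widget = 25*4 = 100.
Iteration 5: components of {Widget} -> Nut = 100*5 = 500.
Iteration 6: no further components; recursion stops.
SUM(tot_qty) = 1 + 5 + 5 + 25 + 100 + 500 = 636.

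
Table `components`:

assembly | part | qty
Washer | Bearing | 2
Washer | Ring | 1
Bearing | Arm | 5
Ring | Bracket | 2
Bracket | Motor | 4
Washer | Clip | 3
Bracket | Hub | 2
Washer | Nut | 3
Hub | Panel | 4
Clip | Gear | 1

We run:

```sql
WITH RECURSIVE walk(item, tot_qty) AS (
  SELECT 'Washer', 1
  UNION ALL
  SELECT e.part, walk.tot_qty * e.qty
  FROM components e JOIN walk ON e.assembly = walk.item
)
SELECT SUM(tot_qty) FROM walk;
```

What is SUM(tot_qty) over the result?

Base: (Washer, tot_qty=1).
Iteration 1: components of {Washer} -> Bearing = 1*2 = 2, Clip = 1*3 = 3, Nut = 1*3 = 3, Ring = 1*1 = 1.
Iteration 2: components of {Bearing,Clip,Nut,Ring} -> Arm = 2*5 = 10, Bracket = 1*2 = 2, Gear = 3*1 = 3.
Iteration 3: components of {Arm,Bracket,Gear} -> Hub = 2*2 = 4, Motor = 2*4 = 8.
Iteration 4: components of {Hub,Motor} -> Panel = 4*4 = 16.
Iteration 5: no further components; recursion stops.
SUM(tot_qty) = 1 + 2 + 1 + 3 + 3 + 10 + 2 + 3 + 8 + 4 + 16 = 53.

53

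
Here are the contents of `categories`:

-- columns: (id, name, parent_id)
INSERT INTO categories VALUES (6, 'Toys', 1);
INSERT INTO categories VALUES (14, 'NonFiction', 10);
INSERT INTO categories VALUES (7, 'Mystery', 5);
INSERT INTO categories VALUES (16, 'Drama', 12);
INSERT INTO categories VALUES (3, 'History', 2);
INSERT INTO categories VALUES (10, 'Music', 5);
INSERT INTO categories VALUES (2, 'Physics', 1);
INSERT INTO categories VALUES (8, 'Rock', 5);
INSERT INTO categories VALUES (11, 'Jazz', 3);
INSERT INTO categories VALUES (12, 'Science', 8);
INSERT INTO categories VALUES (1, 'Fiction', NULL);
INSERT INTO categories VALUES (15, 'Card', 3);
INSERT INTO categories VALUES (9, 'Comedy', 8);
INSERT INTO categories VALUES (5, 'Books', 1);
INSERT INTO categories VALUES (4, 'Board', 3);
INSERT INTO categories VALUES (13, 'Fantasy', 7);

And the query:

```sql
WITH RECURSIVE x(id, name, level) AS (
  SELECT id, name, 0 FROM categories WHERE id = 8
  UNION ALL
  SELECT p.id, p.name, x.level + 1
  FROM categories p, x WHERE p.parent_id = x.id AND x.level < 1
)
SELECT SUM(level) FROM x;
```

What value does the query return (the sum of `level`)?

Base: id=8 (Rock) at level 0.
Iteration 1: rows with parent_id in {8} -> Comedy (id 9, level 1), Science (id 12, level 1).
Iteration 2: level < 1 fails for all current rows; recursion stops.
SUM(level) = 0 + 1 + 1 = 2.

2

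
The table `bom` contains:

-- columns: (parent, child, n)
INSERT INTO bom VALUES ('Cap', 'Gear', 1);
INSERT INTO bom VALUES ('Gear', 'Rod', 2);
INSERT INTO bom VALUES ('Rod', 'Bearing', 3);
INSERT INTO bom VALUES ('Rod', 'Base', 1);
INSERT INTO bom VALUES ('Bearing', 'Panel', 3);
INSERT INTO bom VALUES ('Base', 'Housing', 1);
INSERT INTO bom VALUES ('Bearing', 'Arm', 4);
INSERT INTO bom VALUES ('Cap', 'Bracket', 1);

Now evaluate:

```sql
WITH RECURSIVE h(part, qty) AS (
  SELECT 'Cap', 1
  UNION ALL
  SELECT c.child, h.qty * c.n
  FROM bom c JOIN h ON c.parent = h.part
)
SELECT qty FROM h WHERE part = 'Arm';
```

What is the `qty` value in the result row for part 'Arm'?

Base: (Cap, qty=1).
Iteration 1: components of {Cap} -> Bracket = 1*1 = 1, Gear = 1*1 = 1.
Iteration 2: components of {Bracket,Gear} -> Rod = 1*2 = 2.
Iteration 3: components of {Rod} -> Base = 2*1 = 2, Bearing = 2*3 = 6.
Iteration 4: components of {Base,Bearing} -> Arm = 6*4 = 24, Housing = 2*1 = 2, Panel = 6*3 = 18.
Iteration 5: no further components; recursion stops.

24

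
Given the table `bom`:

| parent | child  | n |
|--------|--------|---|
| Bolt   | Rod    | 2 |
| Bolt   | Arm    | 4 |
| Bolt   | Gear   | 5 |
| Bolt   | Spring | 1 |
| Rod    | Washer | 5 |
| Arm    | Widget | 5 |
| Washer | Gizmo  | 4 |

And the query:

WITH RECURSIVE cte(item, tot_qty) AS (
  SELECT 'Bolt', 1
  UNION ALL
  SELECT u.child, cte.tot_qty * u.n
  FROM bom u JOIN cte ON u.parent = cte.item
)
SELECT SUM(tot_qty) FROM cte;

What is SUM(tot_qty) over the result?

83

Base: (Bolt, tot_qty=1).
Iteration 1: components of {Bolt} -> Arm = 1*4 = 4, Gear = 1*5 = 5, Rod = 1*2 = 2, Spring = 1*1 = 1.
Iteration 2: components of {Arm,Gear,Rod,Spring} -> Washer = 2*5 = 10, Widget = 4*5 = 20.
Iteration 3: components of {Washer,Widget} -> Gizmo = 10*4 = 40.
Iteration 4: no further components; recursion stops.
SUM(tot_qty) = 1 + 2 + 4 + 5 + 1 + 10 + 20 + 40 = 83.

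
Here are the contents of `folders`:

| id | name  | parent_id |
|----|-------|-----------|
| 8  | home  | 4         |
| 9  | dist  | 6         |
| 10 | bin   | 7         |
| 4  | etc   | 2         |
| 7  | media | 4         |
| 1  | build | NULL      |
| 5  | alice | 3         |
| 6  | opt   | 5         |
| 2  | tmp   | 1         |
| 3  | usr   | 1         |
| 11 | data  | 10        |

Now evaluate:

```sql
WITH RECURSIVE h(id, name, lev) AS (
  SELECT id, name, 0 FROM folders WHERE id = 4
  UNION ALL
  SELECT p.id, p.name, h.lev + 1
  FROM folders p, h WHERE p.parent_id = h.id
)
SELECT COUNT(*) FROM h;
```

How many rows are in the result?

5

Base: id=4 (etc) at lev 0.
Iteration 1: rows with parent_id in {4} -> media (id 7, lev 1), home (id 8, lev 1).
Iteration 2: rows with parent_id in {7,8} -> bin (id 10, lev 2).
Iteration 3: rows with parent_id in {10} -> data (id 11, lev 3).
Iteration 4: no rows with parent_id in {11}; recursion stops.
Total rows emitted: 5.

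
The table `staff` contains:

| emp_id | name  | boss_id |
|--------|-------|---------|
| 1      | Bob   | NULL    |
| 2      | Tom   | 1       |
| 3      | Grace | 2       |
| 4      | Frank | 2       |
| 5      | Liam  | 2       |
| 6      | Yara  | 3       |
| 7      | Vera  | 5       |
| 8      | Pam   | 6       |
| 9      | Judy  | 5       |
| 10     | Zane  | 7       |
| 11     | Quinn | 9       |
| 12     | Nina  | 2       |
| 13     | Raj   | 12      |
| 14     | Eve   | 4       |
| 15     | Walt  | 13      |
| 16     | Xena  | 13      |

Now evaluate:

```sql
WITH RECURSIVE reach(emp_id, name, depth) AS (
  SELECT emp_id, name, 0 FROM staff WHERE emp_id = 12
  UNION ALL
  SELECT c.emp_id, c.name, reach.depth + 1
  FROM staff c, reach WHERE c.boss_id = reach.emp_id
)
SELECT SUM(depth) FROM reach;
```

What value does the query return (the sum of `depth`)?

5

Base: emp_id=12 (Nina) at depth 0.
Iteration 1: rows with boss_id in {12} -> Raj (id 13, depth 1).
Iteration 2: rows with boss_id in {13} -> Walt (id 15, depth 2), Xena (id 16, depth 2).
Iteration 3: no rows with boss_id in {15,16}; recursion stops.
SUM(depth) = 0 + 1 + 2 + 2 = 5.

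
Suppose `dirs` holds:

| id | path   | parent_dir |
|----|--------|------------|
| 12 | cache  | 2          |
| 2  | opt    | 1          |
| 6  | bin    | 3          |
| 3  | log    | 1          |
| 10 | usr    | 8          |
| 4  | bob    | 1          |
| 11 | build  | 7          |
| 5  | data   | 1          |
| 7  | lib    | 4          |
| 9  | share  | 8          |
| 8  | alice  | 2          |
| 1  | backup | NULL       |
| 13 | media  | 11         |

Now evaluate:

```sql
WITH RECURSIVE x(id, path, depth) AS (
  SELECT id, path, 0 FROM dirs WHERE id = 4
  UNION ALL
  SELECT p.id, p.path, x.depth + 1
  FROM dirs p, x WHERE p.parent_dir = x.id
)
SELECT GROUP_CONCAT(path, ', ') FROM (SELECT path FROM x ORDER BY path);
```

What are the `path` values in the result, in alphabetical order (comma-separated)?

bob, build, lib, media

Base: id=4 (bob) at depth 0.
Iteration 1: rows with parent_dir in {4} -> lib (id 7, depth 1).
Iteration 2: rows with parent_dir in {7} -> build (id 11, depth 2).
Iteration 3: rows with parent_dir in {11} -> media (id 13, depth 3).
Iteration 4: no rows with parent_dir in {13}; recursion stops.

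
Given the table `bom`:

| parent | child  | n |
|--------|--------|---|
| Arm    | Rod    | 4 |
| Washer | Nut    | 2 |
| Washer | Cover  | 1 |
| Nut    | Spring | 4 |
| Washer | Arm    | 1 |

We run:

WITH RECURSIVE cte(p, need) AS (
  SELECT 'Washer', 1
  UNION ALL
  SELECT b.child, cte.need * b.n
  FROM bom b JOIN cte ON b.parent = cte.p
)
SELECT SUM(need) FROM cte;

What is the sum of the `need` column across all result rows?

17

Base: (Washer, need=1).
Iteration 1: components of {Washer} -> Arm = 1*1 = 1, Cover = 1*1 = 1, Nut = 1*2 = 2.
Iteration 2: components of {Arm,Cover,Nut} -> Rod = 1*4 = 4, Spring = 2*4 = 8.
Iteration 3: no further components; recursion stops.
SUM(need) = 1 + 1 + 1 + 2 + 4 + 8 = 17.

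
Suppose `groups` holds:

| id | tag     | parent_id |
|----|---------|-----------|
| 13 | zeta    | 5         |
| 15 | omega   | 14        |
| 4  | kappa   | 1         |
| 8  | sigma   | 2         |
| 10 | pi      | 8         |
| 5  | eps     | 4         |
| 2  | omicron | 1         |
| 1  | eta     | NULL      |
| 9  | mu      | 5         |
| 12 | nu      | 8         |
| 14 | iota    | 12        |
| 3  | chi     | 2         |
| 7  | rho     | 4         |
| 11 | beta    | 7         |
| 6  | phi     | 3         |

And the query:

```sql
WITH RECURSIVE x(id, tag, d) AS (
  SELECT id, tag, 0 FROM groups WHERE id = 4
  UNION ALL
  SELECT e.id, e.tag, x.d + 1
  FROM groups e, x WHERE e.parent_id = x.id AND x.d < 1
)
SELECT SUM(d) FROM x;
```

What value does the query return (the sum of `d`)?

2

Base: id=4 (kappa) at d 0.
Iteration 1: rows with parent_id in {4} -> eps (id 5, d 1), rho (id 7, d 1).
Iteration 2: d < 1 fails for all current rows; recursion stops.
SUM(d) = 0 + 1 + 1 = 2.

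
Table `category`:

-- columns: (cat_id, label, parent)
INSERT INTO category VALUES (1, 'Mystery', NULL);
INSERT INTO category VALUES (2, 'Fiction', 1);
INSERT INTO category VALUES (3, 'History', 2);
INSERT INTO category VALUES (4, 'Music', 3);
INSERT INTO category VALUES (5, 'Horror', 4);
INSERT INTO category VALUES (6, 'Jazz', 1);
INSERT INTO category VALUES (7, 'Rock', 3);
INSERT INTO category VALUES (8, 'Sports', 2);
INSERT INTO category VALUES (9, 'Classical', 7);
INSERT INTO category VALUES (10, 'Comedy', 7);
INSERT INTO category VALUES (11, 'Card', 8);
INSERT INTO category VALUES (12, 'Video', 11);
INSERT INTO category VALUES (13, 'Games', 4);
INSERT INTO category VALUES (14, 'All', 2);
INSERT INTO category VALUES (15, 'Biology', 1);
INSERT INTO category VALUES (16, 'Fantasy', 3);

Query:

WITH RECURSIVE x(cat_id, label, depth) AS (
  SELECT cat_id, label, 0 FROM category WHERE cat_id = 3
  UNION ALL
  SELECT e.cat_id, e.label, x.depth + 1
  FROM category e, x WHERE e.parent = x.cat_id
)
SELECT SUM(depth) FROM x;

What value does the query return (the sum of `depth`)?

11

Base: cat_id=3 (History) at depth 0.
Iteration 1: rows with parent in {3} -> Music (id 4, depth 1), Rock (id 7, depth 1), Fantasy (id 16, depth 1).
Iteration 2: rows with parent in {4,7,16} -> Horror (id 5, depth 2), Classical (id 9, depth 2), Comedy (id 10, depth 2), Games (id 13, depth 2).
Iteration 3: no rows with parent in {5,9,10,13}; recursion stops.
SUM(depth) = 0 + 1 + 1 + 1 + 2 + 2 + 2 + 2 = 11.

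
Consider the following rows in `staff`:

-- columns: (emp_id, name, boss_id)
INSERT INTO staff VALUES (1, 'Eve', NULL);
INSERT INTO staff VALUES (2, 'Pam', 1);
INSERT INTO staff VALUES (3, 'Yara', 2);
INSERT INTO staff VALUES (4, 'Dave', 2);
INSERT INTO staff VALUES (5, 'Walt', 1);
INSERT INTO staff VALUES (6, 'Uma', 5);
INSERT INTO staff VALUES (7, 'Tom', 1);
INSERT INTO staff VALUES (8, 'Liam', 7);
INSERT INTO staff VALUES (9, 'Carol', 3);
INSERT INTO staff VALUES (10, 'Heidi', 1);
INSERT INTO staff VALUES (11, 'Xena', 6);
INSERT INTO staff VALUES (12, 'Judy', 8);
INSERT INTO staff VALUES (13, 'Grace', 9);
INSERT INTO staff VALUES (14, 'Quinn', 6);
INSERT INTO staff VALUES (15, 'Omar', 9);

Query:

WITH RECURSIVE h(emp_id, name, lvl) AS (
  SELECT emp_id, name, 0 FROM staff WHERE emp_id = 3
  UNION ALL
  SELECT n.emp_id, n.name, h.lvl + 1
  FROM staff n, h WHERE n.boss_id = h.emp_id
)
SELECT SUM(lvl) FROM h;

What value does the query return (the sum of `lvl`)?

Base: emp_id=3 (Yara) at lvl 0.
Iteration 1: rows with boss_id in {3} -> Carol (id 9, lvl 1).
Iteration 2: rows with boss_id in {9} -> Grace (id 13, lvl 2), Omar (id 15, lvl 2).
Iteration 3: no rows with boss_id in {13,15}; recursion stops.
SUM(lvl) = 0 + 1 + 2 + 2 = 5.

5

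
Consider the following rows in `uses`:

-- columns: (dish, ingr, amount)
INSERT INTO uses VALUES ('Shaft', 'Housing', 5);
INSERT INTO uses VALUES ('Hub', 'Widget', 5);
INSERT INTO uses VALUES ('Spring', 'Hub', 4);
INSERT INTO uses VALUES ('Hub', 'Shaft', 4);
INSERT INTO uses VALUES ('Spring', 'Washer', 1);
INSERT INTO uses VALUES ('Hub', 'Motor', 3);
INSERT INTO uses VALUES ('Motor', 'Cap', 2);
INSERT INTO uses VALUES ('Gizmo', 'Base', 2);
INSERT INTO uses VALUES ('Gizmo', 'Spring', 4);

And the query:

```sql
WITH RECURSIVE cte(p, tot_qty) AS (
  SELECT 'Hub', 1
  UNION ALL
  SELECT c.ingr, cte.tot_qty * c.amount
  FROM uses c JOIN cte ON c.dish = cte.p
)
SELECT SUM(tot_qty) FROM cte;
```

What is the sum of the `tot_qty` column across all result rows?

Base: (Hub, tot_qty=1).
Iteration 1: components of {Hub} -> Motor = 1*3 = 3, Shaft = 1*4 = 4, Widget = 1*5 = 5.
Iteration 2: components of {Motor,Shaft,Widget} -> Cap = 3*2 = 6, Housing = 4*5 = 20.
Iteration 3: no further components; recursion stops.
SUM(tot_qty) = 1 + 5 + 4 + 3 + 20 + 6 = 39.

39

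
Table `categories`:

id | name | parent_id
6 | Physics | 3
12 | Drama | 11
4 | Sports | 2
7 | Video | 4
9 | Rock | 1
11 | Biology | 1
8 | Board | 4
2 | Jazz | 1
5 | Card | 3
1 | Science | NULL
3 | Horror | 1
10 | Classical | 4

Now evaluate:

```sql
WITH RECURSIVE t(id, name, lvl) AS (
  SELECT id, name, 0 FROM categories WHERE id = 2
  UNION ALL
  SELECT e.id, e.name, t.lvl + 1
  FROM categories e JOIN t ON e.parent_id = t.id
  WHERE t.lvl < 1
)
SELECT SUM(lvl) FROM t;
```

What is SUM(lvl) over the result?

Base: id=2 (Jazz) at lvl 0.
Iteration 1: rows with parent_id in {2} -> Sports (id 4, lvl 1).
Iteration 2: lvl < 1 fails for all current rows; recursion stops.
SUM(lvl) = 0 + 1 = 1.

1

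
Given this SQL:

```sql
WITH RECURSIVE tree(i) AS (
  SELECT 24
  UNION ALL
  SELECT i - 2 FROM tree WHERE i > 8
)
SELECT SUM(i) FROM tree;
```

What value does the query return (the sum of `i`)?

Base: i=24.
Iteration 1: 24 > 8 holds -> i = 24 - 2 = 22.
Iteration 2: 22 > 8 holds -> i = 22 - 2 = 20.
Iteration 3: 20 > 8 holds -> i = 20 - 2 = 18.
Iteration 4: 18 > 8 holds -> i = 18 - 2 = 16.
Iteration 5: 16 > 8 holds -> i = 16 - 2 = 14.
Iteration 6: 14 > 8 holds -> i = 14 - 2 = 12.
Iteration 7: 12 > 8 holds -> i = 12 - 2 = 10.
Iteration 8: 10 > 8 holds -> i = 10 - 2 = 8.
Iteration 9: 8 > 8 fails; recursion stops.
SUM(i) = 24 + 22 + 20 + 18 + 16 + 14 + 12 + 10 + 8 = 144.

144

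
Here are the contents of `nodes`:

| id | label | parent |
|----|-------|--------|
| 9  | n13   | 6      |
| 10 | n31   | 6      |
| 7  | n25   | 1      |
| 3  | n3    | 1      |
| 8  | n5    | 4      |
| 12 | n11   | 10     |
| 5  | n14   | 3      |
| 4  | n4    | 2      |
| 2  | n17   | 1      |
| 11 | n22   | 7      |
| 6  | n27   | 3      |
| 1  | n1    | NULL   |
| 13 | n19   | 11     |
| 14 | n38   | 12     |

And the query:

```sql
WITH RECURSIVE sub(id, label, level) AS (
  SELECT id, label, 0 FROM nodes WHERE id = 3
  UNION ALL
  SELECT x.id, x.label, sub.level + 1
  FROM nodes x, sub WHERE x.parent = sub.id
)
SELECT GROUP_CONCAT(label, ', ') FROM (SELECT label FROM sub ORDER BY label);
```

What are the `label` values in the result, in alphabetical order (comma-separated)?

Base: id=3 (n3) at level 0.
Iteration 1: rows with parent in {3} -> n14 (id 5, level 1), n27 (id 6, level 1).
Iteration 2: rows with parent in {5,6} -> n13 (id 9, level 2), n31 (id 10, level 2).
Iteration 3: rows with parent in {9,10} -> n11 (id 12, level 3).
Iteration 4: rows with parent in {12} -> n38 (id 14, level 4).
Iteration 5: no rows with parent in {14}; recursion stops.

n11, n13, n14, n27, n3, n31, n38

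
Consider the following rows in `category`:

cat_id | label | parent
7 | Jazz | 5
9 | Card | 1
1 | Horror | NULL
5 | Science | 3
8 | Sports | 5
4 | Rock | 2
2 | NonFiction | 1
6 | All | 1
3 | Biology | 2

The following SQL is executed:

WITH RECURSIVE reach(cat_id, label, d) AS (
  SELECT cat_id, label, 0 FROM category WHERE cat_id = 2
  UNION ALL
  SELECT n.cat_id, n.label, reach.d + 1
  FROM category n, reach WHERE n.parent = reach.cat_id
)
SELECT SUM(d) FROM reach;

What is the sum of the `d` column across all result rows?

10

Base: cat_id=2 (NonFiction) at d 0.
Iteration 1: rows with parent in {2} -> Biology (id 3, d 1), Rock (id 4, d 1).
Iteration 2: rows with parent in {3,4} -> Science (id 5, d 2).
Iteration 3: rows with parent in {5} -> Jazz (id 7, d 3), Sports (id 8, d 3).
Iteration 4: no rows with parent in {7,8}; recursion stops.
SUM(d) = 0 + 1 + 1 + 2 + 3 + 3 = 10.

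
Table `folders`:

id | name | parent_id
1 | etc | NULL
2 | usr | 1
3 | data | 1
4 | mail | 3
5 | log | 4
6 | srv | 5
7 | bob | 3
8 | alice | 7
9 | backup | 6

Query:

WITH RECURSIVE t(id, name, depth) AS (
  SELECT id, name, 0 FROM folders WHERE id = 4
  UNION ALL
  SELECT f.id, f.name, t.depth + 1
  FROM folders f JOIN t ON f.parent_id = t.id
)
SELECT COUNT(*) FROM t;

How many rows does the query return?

4

Base: id=4 (mail) at depth 0.
Iteration 1: rows with parent_id in {4} -> log (id 5, depth 1).
Iteration 2: rows with parent_id in {5} -> srv (id 6, depth 2).
Iteration 3: rows with parent_id in {6} -> backup (id 9, depth 3).
Iteration 4: no rows with parent_id in {9}; recursion stops.
Total rows emitted: 4.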